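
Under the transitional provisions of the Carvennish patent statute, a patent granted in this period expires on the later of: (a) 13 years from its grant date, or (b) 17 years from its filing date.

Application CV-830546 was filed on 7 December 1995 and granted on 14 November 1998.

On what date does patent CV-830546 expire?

(a) grant + 13 years → 14 November 2011.
(b) filing + 17 years → 7 December 2012.
Later of the two: 7 December 2012.

December 7, 2012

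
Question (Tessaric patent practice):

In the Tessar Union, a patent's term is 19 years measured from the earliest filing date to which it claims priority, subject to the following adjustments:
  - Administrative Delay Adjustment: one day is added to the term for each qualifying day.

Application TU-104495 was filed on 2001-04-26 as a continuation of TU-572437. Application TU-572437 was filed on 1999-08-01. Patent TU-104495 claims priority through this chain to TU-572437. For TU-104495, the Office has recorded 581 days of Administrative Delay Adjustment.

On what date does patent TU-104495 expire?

Earliest priority filing: 1 August 1999.
Base term: 1 August 1999 + 19 years → 1 August 2018.
Administrative Delay Adjustment: +581 days → 4 March 2020.

March 4, 2020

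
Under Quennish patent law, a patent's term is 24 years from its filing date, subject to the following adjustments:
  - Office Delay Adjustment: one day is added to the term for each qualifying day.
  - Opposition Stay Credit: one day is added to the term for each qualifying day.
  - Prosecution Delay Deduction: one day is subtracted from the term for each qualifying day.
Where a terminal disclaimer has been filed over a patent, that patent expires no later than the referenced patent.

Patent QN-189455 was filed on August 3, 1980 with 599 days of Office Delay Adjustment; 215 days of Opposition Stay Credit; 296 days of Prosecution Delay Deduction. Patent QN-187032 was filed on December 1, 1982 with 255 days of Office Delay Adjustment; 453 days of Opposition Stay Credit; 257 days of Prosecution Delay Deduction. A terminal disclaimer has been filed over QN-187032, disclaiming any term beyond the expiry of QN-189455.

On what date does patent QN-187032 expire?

Natural term of QN-187032:
  Base: filing + 24 years → 1 December 2006.
  Office Delay Adjustment: +255 days → 13 August 2007.
  Opposition Stay Credit: +453 days → 8 November 2008.
  Prosecution Delay Deduction: −257 days → 25 February 2008.
Expiry of referenced patent QN-189455:
  Base: filing + 24 years → 3 August 2004.
  Office Delay Adjustment: +599 days → 25 March 2006.
  Opposition Stay Credit: +215 days → 26 October 2006.
  Prosecution Delay Deduction: −296 days → 3 January 2006.
Terminal disclaimer: QN-187032 expires on the earlier of 25 February 2008 and 3 January 2006.

January 3, 2006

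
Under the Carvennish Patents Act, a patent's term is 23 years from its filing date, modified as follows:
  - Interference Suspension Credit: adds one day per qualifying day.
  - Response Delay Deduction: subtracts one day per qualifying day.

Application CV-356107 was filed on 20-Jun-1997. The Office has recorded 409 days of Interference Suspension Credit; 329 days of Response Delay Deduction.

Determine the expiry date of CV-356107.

2020-09-08

Base term: filing date + 23 years → 20 June 2020.
Interference Suspension Credit: +409 days → 3 August 2021.
Response Delay Deduction: −329 days → 8 September 2020.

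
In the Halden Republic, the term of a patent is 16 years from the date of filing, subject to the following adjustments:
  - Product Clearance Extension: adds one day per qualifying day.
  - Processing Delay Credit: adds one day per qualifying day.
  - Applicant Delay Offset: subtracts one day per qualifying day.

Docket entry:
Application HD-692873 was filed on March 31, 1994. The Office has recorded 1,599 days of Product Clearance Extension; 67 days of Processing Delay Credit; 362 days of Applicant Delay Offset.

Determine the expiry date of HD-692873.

October 25, 2013

Base term: filing date + 16 years → 31 March 2010.
Product Clearance Extension: +1599 days → 16 August 2014.
Processing Delay Credit: +67 days → 22 October 2014.
Applicant Delay Offset: −362 days → 25 October 2013.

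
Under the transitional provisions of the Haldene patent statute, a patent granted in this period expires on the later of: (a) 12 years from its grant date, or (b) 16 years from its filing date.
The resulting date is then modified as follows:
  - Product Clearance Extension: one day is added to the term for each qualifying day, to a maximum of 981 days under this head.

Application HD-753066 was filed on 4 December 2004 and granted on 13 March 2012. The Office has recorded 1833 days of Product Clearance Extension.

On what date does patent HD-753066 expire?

2026-11-19

(a) grant + 12 years → 13 March 2024.
(b) filing + 16 years → 4 December 2020.
Later of the two: 13 March 2024.
Product Clearance Extension: 1833 days claimed exceeds the 981-day cap, so +981 days → 19 November 2026.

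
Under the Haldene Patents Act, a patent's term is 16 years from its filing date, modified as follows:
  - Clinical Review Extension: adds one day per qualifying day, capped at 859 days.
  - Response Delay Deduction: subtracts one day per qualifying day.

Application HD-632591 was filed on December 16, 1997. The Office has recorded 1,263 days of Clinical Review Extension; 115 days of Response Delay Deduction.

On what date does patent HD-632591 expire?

December 30, 2015

Base term: filing date + 16 years → 16 December 2013.
Clinical Review Extension: 1263 days claimed exceeds the 859-day cap, so +859 days → 23 April 2016.
Response Delay Deduction: −115 days → 30 December 2015.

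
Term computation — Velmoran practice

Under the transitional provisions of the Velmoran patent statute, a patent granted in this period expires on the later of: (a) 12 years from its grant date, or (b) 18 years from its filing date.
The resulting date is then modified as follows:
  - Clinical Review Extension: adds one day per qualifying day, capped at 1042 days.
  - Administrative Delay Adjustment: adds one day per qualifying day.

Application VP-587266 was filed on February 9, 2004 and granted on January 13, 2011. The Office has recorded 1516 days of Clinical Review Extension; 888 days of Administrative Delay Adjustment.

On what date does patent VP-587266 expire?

(a) grant + 12 years → 13 January 2023.
(b) filing + 18 years → 9 February 2022.
Later of the two: 13 January 2023.
Clinical Review Extension: 1516 days claimed exceeds the 1042-day cap, so +1042 days → 20 November 2025.
Administrative Delay Adjustment: +888 days → 26 April 2028.

April 26, 2028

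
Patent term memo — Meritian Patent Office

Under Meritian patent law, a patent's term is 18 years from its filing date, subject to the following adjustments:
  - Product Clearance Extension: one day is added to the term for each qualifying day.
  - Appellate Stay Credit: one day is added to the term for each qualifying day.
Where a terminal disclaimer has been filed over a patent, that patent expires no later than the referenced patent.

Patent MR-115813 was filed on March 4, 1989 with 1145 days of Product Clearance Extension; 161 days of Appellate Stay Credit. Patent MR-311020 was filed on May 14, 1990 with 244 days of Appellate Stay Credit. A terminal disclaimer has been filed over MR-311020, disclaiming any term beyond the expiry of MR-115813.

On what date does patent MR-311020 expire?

2009-01-13

Natural term of MR-311020:
  Base: filing + 18 years → 14 May 2008.
  Appellate Stay Credit: +244 days → 13 January 2009.
Expiry of referenced patent MR-115813:
  Base: filing + 18 years → 4 March 2007.
  Product Clearance Extension: +1145 days → 22 April 2010.
  Appellate Stay Credit: +161 days → 30 September 2010.
Terminal disclaimer: MR-311020 expires on the earlier of 13 January 2009 and 30 September 2010.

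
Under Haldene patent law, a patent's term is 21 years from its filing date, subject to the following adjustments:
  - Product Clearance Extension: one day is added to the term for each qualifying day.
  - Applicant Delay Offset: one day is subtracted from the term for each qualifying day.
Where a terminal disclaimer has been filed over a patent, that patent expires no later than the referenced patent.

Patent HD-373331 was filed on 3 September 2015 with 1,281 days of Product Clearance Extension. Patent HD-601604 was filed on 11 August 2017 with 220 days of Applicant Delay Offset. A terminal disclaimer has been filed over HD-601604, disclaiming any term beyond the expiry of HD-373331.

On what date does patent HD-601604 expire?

Natural term of HD-601604:
  Base: filing + 21 years → 11 August 2038.
  Applicant Delay Offset: −220 days → 3 January 2038.
Expiry of referenced patent HD-373331:
  Base: filing + 21 years → 3 September 2036.
  Product Clearance Extension: +1281 days → 7 March 2040.
Terminal disclaimer: HD-601604 expires on the earlier of 3 January 2038 and 7 March 2040.

2038-01-03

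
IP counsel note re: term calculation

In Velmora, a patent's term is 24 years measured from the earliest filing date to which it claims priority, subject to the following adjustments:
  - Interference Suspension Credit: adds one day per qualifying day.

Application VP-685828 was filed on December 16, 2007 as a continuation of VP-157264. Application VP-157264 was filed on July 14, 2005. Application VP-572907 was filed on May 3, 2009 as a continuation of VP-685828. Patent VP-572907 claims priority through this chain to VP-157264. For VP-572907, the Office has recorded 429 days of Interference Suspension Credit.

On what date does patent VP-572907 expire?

September 16, 2030

Earliest priority filing: 14 July 2005.
Base term: 14 July 2005 + 24 years → 14 July 2029.
Interference Suspension Credit: +429 days → 16 September 2030.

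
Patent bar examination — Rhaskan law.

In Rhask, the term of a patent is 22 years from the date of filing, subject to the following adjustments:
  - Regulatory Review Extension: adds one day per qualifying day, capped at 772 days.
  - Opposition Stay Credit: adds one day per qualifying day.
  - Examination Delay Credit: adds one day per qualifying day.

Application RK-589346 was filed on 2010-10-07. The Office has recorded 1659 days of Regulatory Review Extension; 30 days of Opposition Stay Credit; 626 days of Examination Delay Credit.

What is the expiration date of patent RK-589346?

Base term: filing date + 22 years → 7 October 2032.
Regulatory Review Extension: 1659 days claimed exceeds the 772-day cap, so +772 days → 18 November 2034.
Opposition Stay Credit: +30 days → 18 December 2034.
Examination Delay Credit: +626 days → 4 September 2036.

September 4, 2036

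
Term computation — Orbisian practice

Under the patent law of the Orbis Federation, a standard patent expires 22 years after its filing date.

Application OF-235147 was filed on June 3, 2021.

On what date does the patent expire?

2043-06-03

Filing date + 22 years → 3 June 2043.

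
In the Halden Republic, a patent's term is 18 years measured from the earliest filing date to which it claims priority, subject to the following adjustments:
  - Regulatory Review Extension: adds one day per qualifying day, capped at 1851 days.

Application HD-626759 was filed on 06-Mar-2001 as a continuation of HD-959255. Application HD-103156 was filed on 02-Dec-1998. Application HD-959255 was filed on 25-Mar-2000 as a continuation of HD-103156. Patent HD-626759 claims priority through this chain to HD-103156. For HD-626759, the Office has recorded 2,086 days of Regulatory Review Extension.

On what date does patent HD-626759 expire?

2021-12-27

Earliest priority filing: 2 December 1998.
Base term: 2 December 1998 + 18 years → 2 December 2016.
Regulatory Review Extension: 2086 days claimed exceeds the 1851-day cap, so +1851 days → 27 December 2021.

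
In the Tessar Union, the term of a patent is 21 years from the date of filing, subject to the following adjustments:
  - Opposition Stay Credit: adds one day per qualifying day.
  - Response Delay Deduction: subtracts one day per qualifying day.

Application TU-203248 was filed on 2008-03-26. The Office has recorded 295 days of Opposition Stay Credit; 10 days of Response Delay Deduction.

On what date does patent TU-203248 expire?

2030-01-05

Base term: filing date + 21 years → 26 March 2029.
Opposition Stay Credit: +295 days → 15 January 2030.
Response Delay Deduction: −10 days → 5 January 2030.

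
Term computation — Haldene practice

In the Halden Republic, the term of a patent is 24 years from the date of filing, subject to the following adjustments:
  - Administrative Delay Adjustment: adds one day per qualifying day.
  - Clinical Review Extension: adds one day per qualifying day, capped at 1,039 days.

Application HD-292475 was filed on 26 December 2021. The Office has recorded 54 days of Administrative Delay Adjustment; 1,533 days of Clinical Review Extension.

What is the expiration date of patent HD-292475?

2048-12-23

Base term: filing date + 24 years → 26 December 2045.
Administrative Delay Adjustment: +54 days → 18 February 2046.
Clinical Review Extension: 1533 days claimed exceeds the 1039-day cap, so +1039 days → 23 December 2048.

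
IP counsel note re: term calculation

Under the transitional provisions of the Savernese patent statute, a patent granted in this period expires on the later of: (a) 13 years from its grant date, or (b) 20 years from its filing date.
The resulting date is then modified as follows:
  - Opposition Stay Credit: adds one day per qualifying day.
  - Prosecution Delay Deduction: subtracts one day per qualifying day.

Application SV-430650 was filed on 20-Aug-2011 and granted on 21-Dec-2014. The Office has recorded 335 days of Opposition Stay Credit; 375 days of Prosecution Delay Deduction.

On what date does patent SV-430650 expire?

July 11, 2031

(a) grant + 13 years → 21 December 2027.
(b) filing + 20 years → 20 August 2031.
Later of the two: 20 August 2031.
Opposition Stay Credit: +335 days → 20 July 2032.
Prosecution Delay Deduction: −375 days → 11 July 2031.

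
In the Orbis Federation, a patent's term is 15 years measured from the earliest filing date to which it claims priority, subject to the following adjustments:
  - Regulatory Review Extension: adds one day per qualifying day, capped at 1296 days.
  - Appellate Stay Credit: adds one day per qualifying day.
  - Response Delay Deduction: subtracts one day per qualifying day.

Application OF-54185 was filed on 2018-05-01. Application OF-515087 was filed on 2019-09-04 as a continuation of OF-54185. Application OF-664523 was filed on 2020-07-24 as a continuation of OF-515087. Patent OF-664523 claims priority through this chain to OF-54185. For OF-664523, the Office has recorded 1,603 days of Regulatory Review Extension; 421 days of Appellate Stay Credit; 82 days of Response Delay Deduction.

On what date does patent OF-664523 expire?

Earliest priority filing: 1 May 2018.
Base term: 1 May 2018 + 15 years → 1 May 2033.
Regulatory Review Extension: 1603 days claimed exceeds the 1296-day cap, so +1296 days → 17 November 2036.
Appellate Stay Credit: +421 days → 12 January 2038.
Response Delay Deduction: −82 days → 22 October 2037.

October 22, 2037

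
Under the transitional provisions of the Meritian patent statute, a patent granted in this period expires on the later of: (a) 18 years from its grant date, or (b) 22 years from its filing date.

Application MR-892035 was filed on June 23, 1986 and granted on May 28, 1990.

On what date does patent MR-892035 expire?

(a) grant + 18 years → 28 May 2008.
(b) filing + 22 years → 23 June 2008.
Later of the two: 23 June 2008.

June 23, 2008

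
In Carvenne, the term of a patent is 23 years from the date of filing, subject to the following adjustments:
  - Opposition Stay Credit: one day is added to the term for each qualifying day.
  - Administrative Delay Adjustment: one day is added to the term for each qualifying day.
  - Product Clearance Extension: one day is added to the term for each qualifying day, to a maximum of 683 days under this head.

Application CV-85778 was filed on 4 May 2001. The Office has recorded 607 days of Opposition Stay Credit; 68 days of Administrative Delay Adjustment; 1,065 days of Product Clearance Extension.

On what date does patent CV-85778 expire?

Base term: filing date + 23 years → 4 May 2024.
Opposition Stay Credit: +607 days → 1 January 2026.
Administrative Delay Adjustment: +68 days → 10 March 2026.
Product Clearance Extension: 1065 days claimed exceeds the 683-day cap, so +683 days → 22 January 2028.

2028-01-22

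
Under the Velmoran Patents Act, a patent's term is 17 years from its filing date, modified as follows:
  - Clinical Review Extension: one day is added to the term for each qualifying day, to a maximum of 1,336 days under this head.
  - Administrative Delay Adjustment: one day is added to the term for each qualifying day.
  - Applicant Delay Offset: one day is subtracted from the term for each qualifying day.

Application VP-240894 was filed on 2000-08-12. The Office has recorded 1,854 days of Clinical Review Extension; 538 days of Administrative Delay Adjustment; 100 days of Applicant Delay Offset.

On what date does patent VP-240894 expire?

Base term: filing date + 17 years → 12 August 2017.
Clinical Review Extension: 1854 days claimed exceeds the 1336-day cap, so +1336 days → 9 April 2021.
Administrative Delay Adjustment: +538 days → 29 September 2022.
Applicant Delay Offset: −100 days → 21 June 2022.

June 21, 2022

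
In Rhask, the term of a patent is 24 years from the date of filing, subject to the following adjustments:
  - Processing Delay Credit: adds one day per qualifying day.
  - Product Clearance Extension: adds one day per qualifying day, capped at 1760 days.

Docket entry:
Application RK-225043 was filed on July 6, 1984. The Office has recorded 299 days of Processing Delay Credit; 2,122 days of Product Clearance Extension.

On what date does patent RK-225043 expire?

2014-02-24

Base term: filing date + 24 years → 6 July 2008.
Processing Delay Credit: +299 days → 1 May 2009.
Product Clearance Extension: 2122 days claimed exceeds the 1760-day cap, so +1760 days → 24 February 2014.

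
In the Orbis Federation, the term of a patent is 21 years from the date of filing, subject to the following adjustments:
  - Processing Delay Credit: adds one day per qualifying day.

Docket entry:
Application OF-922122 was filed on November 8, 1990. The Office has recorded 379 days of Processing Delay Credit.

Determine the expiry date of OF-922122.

Base term: filing date + 21 years → 8 November 2011.
Processing Delay Credit: +379 days → 21 November 2012.

November 21, 2012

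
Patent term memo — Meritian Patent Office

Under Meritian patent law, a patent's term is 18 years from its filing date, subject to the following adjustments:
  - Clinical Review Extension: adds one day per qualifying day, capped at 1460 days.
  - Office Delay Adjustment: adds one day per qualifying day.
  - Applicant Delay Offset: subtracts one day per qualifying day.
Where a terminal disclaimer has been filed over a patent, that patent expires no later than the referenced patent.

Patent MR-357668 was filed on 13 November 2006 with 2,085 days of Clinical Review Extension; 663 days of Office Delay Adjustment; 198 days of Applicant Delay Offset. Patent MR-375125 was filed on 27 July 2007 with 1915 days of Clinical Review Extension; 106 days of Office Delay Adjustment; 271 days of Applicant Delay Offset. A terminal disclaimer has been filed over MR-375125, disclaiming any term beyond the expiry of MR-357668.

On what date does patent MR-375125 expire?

February 11, 2029

Natural term of MR-375125:
  Base: filing + 18 years → 27 July 2025.
  Clinical Review Extension: 1915 days claimed exceeds the 1460-day cap, so +1460 days → 26 July 2029.
  Office Delay Adjustment: +106 days → 9 November 2029.
  Applicant Delay Offset: −271 days → 11 February 2029.
Expiry of referenced patent MR-357668:
  Base: filing + 18 years → 13 November 2024.
  Clinical Review Extension: 2085 days claimed exceeds the 1460-day cap, so +1460 days → 12 November 2028.
  Office Delay Adjustment: +663 days → 6 September 2030.
  Applicant Delay Offset: −198 days → 20 February 2030.
Terminal disclaimer: MR-375125 expires on the earlier of 11 February 2029 and 20 February 2030.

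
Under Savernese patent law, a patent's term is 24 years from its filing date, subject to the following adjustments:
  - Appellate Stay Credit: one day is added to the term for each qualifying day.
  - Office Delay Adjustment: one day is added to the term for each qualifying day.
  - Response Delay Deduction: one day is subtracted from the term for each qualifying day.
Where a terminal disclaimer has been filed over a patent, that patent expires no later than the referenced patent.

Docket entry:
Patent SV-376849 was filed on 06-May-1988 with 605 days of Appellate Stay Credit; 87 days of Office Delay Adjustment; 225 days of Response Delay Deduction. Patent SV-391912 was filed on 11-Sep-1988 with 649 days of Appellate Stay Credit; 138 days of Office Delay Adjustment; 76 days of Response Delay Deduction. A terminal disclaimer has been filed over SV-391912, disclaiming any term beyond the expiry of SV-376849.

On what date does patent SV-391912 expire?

2013-08-16

Natural term of SV-391912:
  Base: filing + 24 years → 11 September 2012.
  Appellate Stay Credit: +649 days → 22 June 2014.
  Office Delay Adjustment: +138 days → 7 November 2014.
  Response Delay Deduction: −76 days → 23 August 2014.
Expiry of referenced patent SV-376849:
  Base: filing + 24 years → 6 May 2012.
  Appellate Stay Credit: +605 days → 1 January 2014.
  Office Delay Adjustment: +87 days → 29 March 2014.
  Response Delay Deduction: −225 days → 16 August 2013.
Terminal disclaimer: SV-391912 expires on the earlier of 23 August 2014 and 16 August 2013.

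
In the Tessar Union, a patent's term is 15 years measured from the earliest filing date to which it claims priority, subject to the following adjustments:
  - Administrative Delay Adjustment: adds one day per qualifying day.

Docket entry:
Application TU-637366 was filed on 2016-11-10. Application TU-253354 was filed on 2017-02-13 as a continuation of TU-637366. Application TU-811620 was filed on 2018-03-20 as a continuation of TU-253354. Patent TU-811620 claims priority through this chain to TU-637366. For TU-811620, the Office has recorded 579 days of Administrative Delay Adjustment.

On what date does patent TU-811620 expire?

Earliest priority filing: 10 November 2016.
Base term: 10 November 2016 + 15 years → 10 November 2031.
Administrative Delay Adjustment: +579 days → 11 June 2033.

June 11, 2033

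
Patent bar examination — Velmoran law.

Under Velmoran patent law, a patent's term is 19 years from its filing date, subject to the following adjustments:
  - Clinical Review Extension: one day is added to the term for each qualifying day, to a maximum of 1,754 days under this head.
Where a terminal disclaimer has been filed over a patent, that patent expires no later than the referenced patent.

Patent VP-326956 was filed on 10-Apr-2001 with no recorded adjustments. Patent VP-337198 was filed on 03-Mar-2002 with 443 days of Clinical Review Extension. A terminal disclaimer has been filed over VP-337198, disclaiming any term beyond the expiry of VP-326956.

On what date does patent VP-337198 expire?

2020-04-10

Natural term of VP-337198:
  Base: filing + 19 years → 3 March 2021.
  Clinical Review Extension: 443 days (within the 1754-day cap) → +443 days → 20 May 2022.
Expiry of referenced patent VP-326956:
  Base: filing + 19 years → 10 April 2020.
Terminal disclaimer: VP-337198 expires on the earlier of 20 May 2022 and 10 April 2020.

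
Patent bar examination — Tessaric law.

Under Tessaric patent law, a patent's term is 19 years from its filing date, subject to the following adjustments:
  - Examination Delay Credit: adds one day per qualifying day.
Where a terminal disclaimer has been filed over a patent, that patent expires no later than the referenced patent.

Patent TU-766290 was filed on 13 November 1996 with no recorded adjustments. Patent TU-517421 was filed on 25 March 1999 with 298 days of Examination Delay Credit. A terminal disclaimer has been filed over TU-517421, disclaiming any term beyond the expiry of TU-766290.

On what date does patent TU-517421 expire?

Natural term of TU-517421:
  Base: filing + 19 years → 25 March 2018.
  Examination Delay Credit: +298 days → 17 January 2019.
Expiry of referenced patent TU-766290:
  Base: filing + 19 years → 13 November 2015.
Terminal disclaimer: TU-517421 expires on the earlier of 17 January 2019 and 13 November 2015.

November 13, 2015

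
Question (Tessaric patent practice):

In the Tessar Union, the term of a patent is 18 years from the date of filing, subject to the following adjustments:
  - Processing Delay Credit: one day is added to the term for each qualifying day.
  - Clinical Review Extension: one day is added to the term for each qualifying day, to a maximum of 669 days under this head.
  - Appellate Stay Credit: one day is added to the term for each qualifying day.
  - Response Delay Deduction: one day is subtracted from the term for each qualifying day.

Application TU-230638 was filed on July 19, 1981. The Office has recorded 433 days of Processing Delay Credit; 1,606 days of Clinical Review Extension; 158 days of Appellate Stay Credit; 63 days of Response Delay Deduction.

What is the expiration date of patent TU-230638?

Base term: filing date + 18 years → 19 July 1999.
Processing Delay Credit: +433 days → 24 September 2000.
Clinical Review Extension: 1606 days claimed exceeds the 669-day cap, so +669 days → 25 July 2002.
Appellate Stay Credit: +158 days → 30 December 2002.
Response Delay Deduction: −63 days → 28 October 2002.

October 28, 2002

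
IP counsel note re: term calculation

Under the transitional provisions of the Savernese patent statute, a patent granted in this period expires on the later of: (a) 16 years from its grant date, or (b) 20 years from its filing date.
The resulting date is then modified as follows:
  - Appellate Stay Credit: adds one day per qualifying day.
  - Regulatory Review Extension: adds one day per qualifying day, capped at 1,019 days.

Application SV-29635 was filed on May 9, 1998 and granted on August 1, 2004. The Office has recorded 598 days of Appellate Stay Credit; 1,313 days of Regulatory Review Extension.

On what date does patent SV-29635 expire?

(a) grant + 16 years → 1 August 2020.
(b) filing + 20 years → 9 May 2018.
Later of the two: 1 August 2020.
Appellate Stay Credit: +598 days → 22 March 2022.
Regulatory Review Extension: 1313 days claimed exceeds the 1019-day cap, so +1019 days → 4 January 2025.

2025-01-04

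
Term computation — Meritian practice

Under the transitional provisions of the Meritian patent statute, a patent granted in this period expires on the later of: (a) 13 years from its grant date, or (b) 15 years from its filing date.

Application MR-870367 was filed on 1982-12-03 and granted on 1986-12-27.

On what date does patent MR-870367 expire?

1999-12-27

(a) grant + 13 years → 27 December 1999.
(b) filing + 15 years → 3 December 1997.
Later of the two: 27 December 1999.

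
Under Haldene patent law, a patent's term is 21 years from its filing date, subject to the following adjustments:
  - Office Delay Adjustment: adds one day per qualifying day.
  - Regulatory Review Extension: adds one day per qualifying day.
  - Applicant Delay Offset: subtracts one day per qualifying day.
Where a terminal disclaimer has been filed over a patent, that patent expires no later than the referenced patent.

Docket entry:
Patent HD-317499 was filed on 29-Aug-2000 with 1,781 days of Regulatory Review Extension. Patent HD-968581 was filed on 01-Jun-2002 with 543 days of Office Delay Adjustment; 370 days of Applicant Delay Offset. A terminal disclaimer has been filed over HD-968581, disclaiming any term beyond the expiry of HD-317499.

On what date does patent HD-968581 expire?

Natural term of HD-968581:
  Base: filing + 21 years → 1 June 2023.
  Office Delay Adjustment: +543 days → 25 November 2024.
  Applicant Delay Offset: −370 days → 21 November 2023.
Expiry of referenced patent HD-317499:
  Base: filing + 21 years → 29 August 2021.
  Regulatory Review Extension: +1781 days → 15 July 2026.
Terminal disclaimer: HD-968581 expires on the earlier of 21 November 2023 and 15 July 2026.

November 21, 2023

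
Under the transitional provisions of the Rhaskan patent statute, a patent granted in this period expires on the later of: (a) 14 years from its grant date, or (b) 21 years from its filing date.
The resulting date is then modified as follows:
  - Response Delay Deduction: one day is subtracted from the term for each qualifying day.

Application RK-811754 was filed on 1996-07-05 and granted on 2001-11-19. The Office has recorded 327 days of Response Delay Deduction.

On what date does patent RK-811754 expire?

2016-08-12

(a) grant + 14 years → 19 November 2015.
(b) filing + 21 years → 5 July 2017.
Later of the two: 5 July 2017.
Response Delay Deduction: −327 days → 12 August 2016.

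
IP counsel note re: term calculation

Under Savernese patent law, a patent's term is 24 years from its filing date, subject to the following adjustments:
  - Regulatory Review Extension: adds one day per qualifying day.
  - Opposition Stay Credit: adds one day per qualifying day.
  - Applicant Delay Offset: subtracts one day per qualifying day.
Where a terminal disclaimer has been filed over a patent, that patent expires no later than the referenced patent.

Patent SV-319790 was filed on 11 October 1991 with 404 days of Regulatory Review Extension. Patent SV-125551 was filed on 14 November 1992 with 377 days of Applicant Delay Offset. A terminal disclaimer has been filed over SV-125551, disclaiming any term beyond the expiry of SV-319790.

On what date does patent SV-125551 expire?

Natural term of SV-125551:
  Base: filing + 24 years → 14 November 2016.
  Applicant Delay Offset: −377 days → 3 November 2015.
Expiry of referenced patent SV-319790:
  Base: filing + 24 years → 11 October 2015.
  Regulatory Review Extension: +404 days → 18 November 2016.
Terminal disclaimer: SV-125551 expires on the earlier of 3 November 2015 and 18 November 2016.

2015-11-03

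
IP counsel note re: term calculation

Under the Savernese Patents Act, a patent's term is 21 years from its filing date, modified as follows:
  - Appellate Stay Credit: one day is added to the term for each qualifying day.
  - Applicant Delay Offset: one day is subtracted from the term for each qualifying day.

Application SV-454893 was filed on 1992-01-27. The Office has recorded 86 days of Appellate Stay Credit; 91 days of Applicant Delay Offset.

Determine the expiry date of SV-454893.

Base term: filing date + 21 years → 27 January 2013.
Appellate Stay Credit: +86 days → 23 April 2013.
Applicant Delay Offset: −91 days → 22 January 2013.

January 22, 2013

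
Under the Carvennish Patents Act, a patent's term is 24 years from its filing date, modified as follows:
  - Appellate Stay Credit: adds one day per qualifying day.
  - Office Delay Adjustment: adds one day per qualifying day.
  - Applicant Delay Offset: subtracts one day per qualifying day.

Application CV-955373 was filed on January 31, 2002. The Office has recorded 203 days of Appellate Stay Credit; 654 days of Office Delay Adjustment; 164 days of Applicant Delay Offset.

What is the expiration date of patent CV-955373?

December 25, 2027

Base term: filing date + 24 years → 31 January 2026.
Appellate Stay Credit: +203 days → 22 August 2026.
Office Delay Adjustment: +654 days → 6 June 2028.
Applicant Delay Offset: −164 days → 25 December 2027.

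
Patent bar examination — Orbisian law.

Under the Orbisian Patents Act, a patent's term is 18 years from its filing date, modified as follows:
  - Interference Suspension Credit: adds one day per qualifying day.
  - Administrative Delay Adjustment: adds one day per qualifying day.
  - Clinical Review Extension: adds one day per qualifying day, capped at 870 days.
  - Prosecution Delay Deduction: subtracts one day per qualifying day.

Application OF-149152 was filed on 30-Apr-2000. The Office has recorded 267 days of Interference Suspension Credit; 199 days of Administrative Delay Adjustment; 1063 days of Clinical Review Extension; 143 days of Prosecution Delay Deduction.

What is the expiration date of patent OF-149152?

Base term: filing date + 18 years → 30 April 2018.
Interference Suspension Credit: +267 days → 22 January 2019.
Administrative Delay Adjustment: +199 days → 9 August 2019.
Clinical Review Extension: 1063 days claimed exceeds the 870-day cap, so +870 days → 26 December 2021.
Prosecution Delay Deduction: −143 days → 5 August 2021.

August 5, 2021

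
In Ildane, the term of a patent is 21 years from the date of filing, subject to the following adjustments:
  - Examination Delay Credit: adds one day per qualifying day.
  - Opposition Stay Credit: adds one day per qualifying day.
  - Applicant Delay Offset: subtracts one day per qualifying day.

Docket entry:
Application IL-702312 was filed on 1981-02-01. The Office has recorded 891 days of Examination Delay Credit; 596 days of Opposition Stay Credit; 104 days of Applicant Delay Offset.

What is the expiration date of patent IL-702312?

2005-11-15

Base term: filing date + 21 years → 1 February 2002.
Examination Delay Credit: +891 days → 11 July 2004.
Opposition Stay Credit: +596 days → 27 February 2006.
Applicant Delay Offset: −104 days → 15 November 2005.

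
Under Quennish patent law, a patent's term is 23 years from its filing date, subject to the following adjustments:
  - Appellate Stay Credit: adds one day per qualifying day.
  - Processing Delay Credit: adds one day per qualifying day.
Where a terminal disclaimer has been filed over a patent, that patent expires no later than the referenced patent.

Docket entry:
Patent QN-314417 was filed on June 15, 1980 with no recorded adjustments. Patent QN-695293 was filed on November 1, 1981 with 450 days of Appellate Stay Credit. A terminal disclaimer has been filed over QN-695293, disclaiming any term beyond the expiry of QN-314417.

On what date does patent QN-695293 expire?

June 15, 2003

Natural term of QN-695293:
  Base: filing + 23 years → 1 November 2004.
  Appellate Stay Credit: +450 days → 25 January 2006.
Expiry of referenced patent QN-314417:
  Base: filing + 23 years → 15 June 2003.
Terminal disclaimer: QN-695293 expires on the earlier of 25 January 2006 and 15 June 2003.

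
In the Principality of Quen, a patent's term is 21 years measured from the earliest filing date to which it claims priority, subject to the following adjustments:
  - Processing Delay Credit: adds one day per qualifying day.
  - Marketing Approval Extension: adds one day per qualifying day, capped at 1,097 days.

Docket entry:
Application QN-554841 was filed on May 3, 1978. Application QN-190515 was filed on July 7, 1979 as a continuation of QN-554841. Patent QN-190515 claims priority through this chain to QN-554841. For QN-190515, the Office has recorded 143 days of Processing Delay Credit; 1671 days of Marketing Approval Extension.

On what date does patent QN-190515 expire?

Earliest priority filing: 3 May 1978.
Base term: 3 May 1978 + 21 years → 3 May 1999.
Processing Delay Credit: +143 days → 23 September 1999.
Marketing Approval Extension: 1671 days claimed exceeds the 1097-day cap, so +1097 days → 24 September 2002.

2002-09-24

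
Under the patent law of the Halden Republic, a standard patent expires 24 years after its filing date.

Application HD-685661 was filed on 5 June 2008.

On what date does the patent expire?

Filing date + 24 years → 5 June 2032.

2032-06-05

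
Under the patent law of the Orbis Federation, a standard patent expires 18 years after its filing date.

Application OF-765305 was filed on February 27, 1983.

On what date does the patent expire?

2001-02-27

Filing date + 18 years → 27 February 2001.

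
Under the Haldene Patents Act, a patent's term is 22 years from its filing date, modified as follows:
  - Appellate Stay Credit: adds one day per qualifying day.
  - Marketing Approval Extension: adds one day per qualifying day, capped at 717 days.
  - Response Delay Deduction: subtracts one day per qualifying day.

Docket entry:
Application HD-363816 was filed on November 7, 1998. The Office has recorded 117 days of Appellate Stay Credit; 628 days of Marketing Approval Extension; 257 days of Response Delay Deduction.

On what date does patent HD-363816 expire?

2022-03-10

Base term: filing date + 22 years → 7 November 2020.
Appellate Stay Credit: +117 days → 4 March 2021.
Marketing Approval Extension: 628 days (within the 717-day cap) → +628 days → 22 November 2022.
Response Delay Deduction: −257 days → 10 March 2022.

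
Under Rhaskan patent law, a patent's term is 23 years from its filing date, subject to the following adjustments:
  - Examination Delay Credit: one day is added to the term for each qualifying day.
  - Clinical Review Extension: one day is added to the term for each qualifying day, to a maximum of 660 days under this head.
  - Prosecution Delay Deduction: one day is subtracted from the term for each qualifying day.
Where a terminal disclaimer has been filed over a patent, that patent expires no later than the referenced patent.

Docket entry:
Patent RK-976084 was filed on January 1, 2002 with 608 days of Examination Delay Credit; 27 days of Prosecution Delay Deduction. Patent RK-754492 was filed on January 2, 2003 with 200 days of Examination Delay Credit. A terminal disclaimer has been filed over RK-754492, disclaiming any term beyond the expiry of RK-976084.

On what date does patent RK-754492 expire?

2026-07-21

Natural term of RK-754492:
  Base: filing + 23 years → 2 January 2026.
  Examination Delay Credit: +200 days → 21 July 2026.
Expiry of referenced patent RK-976084:
  Base: filing + 23 years → 1 January 2025.
  Examination Delay Credit: +608 days → 1 September 2026.
  Prosecution Delay Deduction: −27 days → 5 August 2026.
Terminal disclaimer: RK-754492 expires on the earlier of 21 July 2026 and 5 August 2026.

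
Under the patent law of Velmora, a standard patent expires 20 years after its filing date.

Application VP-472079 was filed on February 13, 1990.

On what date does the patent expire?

February 13, 2010

Filing date + 20 years → 13 February 2010.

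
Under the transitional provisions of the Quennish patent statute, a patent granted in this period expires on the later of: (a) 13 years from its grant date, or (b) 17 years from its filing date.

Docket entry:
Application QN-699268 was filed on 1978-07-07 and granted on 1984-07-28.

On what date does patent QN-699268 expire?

July 28, 1997

(a) grant + 13 years → 28 July 1997.
(b) filing + 17 years → 7 July 1995.
Later of the two: 28 July 1997.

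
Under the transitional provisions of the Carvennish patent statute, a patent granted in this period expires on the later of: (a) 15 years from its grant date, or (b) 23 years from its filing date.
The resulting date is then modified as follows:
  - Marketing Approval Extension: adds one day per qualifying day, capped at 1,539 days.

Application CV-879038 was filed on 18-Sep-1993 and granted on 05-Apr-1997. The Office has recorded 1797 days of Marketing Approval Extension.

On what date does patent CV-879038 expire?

(a) grant + 15 years → 5 April 2012.
(b) filing + 23 years → 18 September 2016.
Later of the two: 18 September 2016.
Marketing Approval Extension: 1797 days claimed exceeds the 1539-day cap, so +1539 days → 5 December 2020.

December 5, 2020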